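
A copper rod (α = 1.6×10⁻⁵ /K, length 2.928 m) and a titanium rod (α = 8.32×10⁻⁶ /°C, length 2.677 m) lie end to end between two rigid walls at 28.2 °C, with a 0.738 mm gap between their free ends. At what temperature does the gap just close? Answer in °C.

T = 38.9 °C

Gap closes when ΔL₁ + ΔL₂ = 0.738 mm = 7.38×10⁻⁴ m
(α₁L₁ + α₂L₂)ΔT = g
α₁L₁ + α₂L₂ = 1.6×10⁻⁵×2.928 + 8.32×10⁻⁶×2.677 = 6.912064×10⁻⁵ m/K
ΔT = 7.38×10⁻⁴ / 6.912064×10⁻⁵ = 10.677 K
T = 28.2 + 10.677 = 38.877 °C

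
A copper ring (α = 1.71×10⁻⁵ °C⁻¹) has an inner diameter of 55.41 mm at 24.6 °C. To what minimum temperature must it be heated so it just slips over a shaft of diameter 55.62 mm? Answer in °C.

T = 246 °C

Required Δd = 55.62 − 55.41 = 0.21 mm
Δd = αd₀ΔT ⇒ ΔT = Δd/(αd₀) = 0.21 / (1.71×10⁻⁵ × 55.41) = 221.63 K
T_min = 24.6 + 221.63 = 246.23 °C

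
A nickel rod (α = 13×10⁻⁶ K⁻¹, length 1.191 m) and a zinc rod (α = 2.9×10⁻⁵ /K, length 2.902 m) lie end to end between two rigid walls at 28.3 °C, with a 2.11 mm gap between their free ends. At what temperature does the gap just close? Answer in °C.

α₁L₁ = 1.5483×10⁻⁵ m/K, α₂L₂ = 8.4158×10⁻⁵ m/K → total 9.9641×10⁻⁵ m/K
ΔT = g/(α₁L₁+α₂L₂) = 2.11×10⁻³ / 9.9641×10⁻⁵ = 21.176 K
T = 28.3 + 21.176 = 49.476 °C

T = 49.5 °C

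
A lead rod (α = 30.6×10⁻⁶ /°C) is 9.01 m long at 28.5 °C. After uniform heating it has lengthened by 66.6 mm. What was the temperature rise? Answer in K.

ΔL = αL₀ΔT ⇒ ΔT = ΔL / (αL₀)
ΔT = 66.6×10⁻³ m / (30.6×10⁻⁶ × 9.01 m) = 241.56 K

ΔT = 242 K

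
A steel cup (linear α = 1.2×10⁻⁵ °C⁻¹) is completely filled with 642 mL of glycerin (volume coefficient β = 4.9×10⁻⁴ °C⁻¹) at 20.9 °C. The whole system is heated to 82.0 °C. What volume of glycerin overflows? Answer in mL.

17.8 mL

The cup also expands: β_container ≈ 3α = 3.6×10⁻⁵ /K
Net overflow = V₀(β_liq − 3α_cont)ΔT
β − 3α = 4.90×10⁻⁴ − 3.6×10⁻⁵ = 4.54×10⁻⁴ /K; ΔT = 61.1 K
ΔV = 642 × 4.54×10⁻⁴ × 61.1 = 17.8 mL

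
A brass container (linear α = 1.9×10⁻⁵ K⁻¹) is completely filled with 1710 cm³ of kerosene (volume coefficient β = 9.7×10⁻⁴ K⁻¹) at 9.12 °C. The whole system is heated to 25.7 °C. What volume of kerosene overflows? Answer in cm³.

25.9 cm³

The container also expands: β_container ≈ 3α = 5.7×10⁻⁵ /K
Net overflow = V₀(β_liq − 3α_cont)ΔT
β − 3α = 9.70×10⁻⁴ − 5.7×10⁻⁵ = 9.13×10⁻⁴ /K; ΔT = 16.58 K
ΔV = 1710 × 9.13×10⁻⁴ × 16.58 = 25.9 cm³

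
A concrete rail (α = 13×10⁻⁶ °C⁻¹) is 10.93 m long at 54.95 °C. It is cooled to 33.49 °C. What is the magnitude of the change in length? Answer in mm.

|ΔT| = |33.49 − 54.95| = 21.46 K
ΔL = αL₀ΔT = (13×10⁻⁶)(10.93)(21.46) = 3.05×10⁻³ m

ΔL = 3.05 mm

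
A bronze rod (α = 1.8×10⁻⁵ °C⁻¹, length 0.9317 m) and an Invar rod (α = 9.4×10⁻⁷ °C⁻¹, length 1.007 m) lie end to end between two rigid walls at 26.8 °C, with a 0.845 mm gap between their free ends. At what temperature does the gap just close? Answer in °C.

α₁L₁ = 1.67706×10⁻⁵ m/K, α₂L₂ = 9.4658×10⁻⁷ m/K → total 1.771718×10⁻⁵ m/K
ΔT = g/(α₁L₁+α₂L₂) = 8.45×10⁻⁴ / 1.771718×10⁻⁵ = 47.694 K
T = 26.8 + 47.694 = 74.494 °C

T = 74.5 °C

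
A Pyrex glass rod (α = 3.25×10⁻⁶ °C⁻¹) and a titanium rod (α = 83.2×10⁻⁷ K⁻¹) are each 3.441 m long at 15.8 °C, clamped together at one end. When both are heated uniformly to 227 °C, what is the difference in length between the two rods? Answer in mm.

3.68 mm

ΔT = 211.2 K
Pyrex glass: ΔL = 3.25×10⁻⁶ × 3.441 m × 211.2 = 2.3619×10⁻³ m = 2.3619 mm
titanium: ΔL = 83.2×10⁻⁷ × 3.441 m × 211.2 = 6.0465×10⁻³ m = 6.0465 mm
difference = 6.0465 − 2.3619 = 3.6846 mm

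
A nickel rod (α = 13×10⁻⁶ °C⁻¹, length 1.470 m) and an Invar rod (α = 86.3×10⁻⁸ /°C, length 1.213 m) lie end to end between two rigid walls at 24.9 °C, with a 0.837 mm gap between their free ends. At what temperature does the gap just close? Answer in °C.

Gap closes when ΔL₁ + ΔL₂ = 0.837 mm = 8.37×10⁻⁴ m
(α₁L₁ + α₂L₂)ΔT = g
α₁L₁ + α₂L₂ = 13×10⁻⁶×1.470 + 86.3×10⁻⁸×1.213 = 2.0156819×10⁻⁵ m/K
ΔT = 8.37×10⁻⁴ / 2.0156819×10⁻⁵ = 41.524 K
T = 24.9 + 41.524 = 66.424 °C

T = 66.4 °C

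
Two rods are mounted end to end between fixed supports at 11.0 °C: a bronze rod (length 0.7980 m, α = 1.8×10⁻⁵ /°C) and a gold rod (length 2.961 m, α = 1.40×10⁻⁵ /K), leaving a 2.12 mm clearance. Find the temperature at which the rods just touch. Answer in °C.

T = 49.0 °C

Gap closes when ΔL₁ + ΔL₂ = 2.12 mm = 2.12×10⁻³ m
(α₁L₁ + α₂L₂)ΔT = g
α₁L₁ + α₂L₂ = 1.8×10⁻⁵×0.7980 + 1.40×10⁻⁵×2.961 = 5.5818×10⁻⁵ m/K
ΔT = 2.12×10⁻³ / 5.5818×10⁻⁵ = 37.981 K
T = 11.0 + 37.981 = 48.981 °C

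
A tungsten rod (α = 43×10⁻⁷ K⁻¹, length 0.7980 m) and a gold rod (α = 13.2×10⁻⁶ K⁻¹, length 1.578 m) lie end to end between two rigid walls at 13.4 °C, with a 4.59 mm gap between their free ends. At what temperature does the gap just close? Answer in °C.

α₁L₁ = 3.4314×10⁻⁶ m/K, α₂L₂ = 2.08296×10⁻⁵ m/K → total 2.4261×10⁻⁵ m/K
ΔT = g/(α₁L₁+α₂L₂) = 4.59×10⁻³ / 2.4261×10⁻⁵ = 189.19 K
T = 13.4 + 189.19 = 202.59 °C

T = 203 °C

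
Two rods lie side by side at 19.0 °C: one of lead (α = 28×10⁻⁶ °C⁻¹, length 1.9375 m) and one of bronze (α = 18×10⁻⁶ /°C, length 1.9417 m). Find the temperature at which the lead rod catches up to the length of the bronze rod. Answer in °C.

Equal length when α₁L₁ΔT − α₂L₂ΔT = L₂ − L₁ = 4.20×10⁻³ m
α₁L₁ = 5.425×10⁻⁵, α₂L₂ = 3.49506×10⁻⁵ → Δ(αL) = 1.92994×10⁻⁵ m/K
ΔT = 4.20×10⁻³ / 1.92994×10⁻⁵ = 217.623 K, so T = 19.0 + 217.623 = 236.623 °C

T = 236.6 °C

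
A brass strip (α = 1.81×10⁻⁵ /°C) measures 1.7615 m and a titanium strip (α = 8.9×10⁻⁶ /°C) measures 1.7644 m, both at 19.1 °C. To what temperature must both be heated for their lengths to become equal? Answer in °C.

Equal length when α₁L₁ΔT − α₂L₂ΔT = L₂ − L₁ = 2.90×10⁻³ m
α₁L₁ = 3.188315×10⁻⁵, α₂L₂ = 1.570316×10⁻⁵ → Δ(αL) = 1.617999×10⁻⁵ m/K
ΔT = 2.90×10⁻³ / 1.617999×10⁻⁵ = 179.234 K, so T = 19.1 + 179.234 = 198.334 °C

T = 198.3 °C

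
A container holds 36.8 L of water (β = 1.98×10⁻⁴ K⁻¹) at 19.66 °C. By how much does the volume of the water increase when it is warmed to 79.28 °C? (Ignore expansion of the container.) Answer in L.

|ΔT| = |79.28 − 19.66| = 59.62 K
ΔV = βV₀ΔT = (1.98×10⁻⁴)(36.8)(59.62) = 0.434 L

ΔV = 0.434 L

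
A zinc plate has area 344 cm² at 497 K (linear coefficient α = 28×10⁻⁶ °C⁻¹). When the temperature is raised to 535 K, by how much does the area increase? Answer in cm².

Area coefficient ≈ 2α; |ΔT| = 38 K
ΔA = 2αA₀ΔT = 2(28×10⁻⁶)(344)(38) = 0.732 cm²

ΔA = 0.732 cm²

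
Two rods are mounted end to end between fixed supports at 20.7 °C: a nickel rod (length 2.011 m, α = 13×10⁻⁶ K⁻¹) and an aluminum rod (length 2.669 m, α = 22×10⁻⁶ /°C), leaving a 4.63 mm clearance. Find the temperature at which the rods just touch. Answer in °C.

T = 75.3 °C

Gap closes when ΔL₁ + ΔL₂ = 4.63 mm = 4.63×10⁻³ m
(α₁L₁ + α₂L₂)ΔT = g
α₁L₁ + α₂L₂ = 13×10⁻⁶×2.011 + 22×10⁻⁶×2.669 = 8.4861×10⁻⁵ m/K
ΔT = 4.63×10⁻³ / 8.4861×10⁻⁵ = 54.560 K
T = 20.7 + 54.560 = 75.260 °C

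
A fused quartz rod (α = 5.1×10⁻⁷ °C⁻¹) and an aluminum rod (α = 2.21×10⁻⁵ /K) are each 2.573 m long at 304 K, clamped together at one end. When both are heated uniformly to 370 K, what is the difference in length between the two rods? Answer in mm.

3.67 mm

ΔT = 66 K
fused quartz: ΔL = 5.1×10⁻⁷ × 2.573 m × 66 = 8.6607×10⁻⁵ m = 0.086607 mm
aluminum: ΔL = 2.21×10⁻⁵ × 2.573 m × 66 = 3.7530×10⁻³ m = 3.7530 mm
difference = 3.7530 − 0.086607 = 3.666393 mm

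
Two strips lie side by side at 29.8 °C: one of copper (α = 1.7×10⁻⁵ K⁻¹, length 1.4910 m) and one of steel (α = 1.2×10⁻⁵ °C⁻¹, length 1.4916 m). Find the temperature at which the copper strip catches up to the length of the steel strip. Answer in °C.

Equal length when α₁L₁ΔT − α₂L₂ΔT = L₂ − L₁ = 6.00×10⁻⁴ m
α₁L₁ = 2.5347×10⁻⁵, α₂L₂ = 1.78992×10⁻⁵ → Δ(αL) = 7.4478×10⁻⁶ m/K
ΔT = 6.00×10⁻⁴ / 7.4478×10⁻⁶ = 80.561 K, so T = 29.8 + 80.561 = 110.361 °C

T = 110.4 °C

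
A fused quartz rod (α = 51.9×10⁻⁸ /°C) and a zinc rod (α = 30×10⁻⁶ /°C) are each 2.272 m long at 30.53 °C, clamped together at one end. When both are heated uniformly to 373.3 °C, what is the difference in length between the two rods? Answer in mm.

ΔT = 342.77 K
fused quartz: ΔL = 51.9×10⁻⁸ × 2.272 m × 342.77 = 4.0418×10⁻⁴ m = 0.40418 mm
zinc: ΔL = 30×10⁻⁶ × 2.272 m × 342.77 = 2.3363×10⁻² m = 23.363 mm
difference = 23.363 − 0.40418 = 22.95882 mm

23.0 mm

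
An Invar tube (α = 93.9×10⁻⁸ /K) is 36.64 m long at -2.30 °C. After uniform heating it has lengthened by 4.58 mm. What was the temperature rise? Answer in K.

ΔL = αL₀ΔT ⇒ ΔT = ΔL / (αL₀)
ΔT = 4.58×10⁻³ m / (93.9×10⁻⁸ × 36.64 m) = 133.12 K

ΔT = 133 K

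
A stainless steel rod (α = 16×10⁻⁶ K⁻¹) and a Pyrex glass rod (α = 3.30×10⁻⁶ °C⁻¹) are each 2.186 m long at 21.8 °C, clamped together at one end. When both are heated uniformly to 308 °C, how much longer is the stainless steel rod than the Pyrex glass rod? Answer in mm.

ΔT = 286.2 K
stainless steel: ΔL = 16×10⁻⁶ × 2.186 m × 286.2 = 1.0010×10⁻² m = 10.010 mm
Pyrex glass: ΔL = 3.30×10⁻⁶ × 2.186 m × 286.2 = 2.0646×10⁻³ m = 2.0646 mm
difference = 10.010 − 2.0646 = 7.9454 mm

7.95 mm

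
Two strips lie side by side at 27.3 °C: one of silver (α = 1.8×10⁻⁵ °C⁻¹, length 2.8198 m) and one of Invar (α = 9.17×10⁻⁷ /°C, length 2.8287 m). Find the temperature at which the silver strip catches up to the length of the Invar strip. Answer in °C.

L₁(1 + α₁ΔT) = L₂(1 + α₂ΔT) ⇒ ΔT = (L₂ − L₁)/(α₁L₁ − α₂L₂)
L₂ − L₁ = 2.8287 − 2.8198 = 8.90×10⁻³ m
α₁L₁ − α₂L₂ = 1.8×10⁻⁵×2.8198 − 9.17×10⁻⁷×2.8287 = 4.81624821×10⁻⁵ m/K
ΔT = 8.90×10⁻³ / 4.81624821×10⁻⁵ = 184.791 K
T = 27.3 + 184.791 = 212.091 °C

T = 212.1 °C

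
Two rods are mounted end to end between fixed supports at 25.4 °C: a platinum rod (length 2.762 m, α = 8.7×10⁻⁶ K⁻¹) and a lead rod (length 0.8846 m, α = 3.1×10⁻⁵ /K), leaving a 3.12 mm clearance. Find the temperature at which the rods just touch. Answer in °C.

T = 86.0 °C

α₁L₁ = 2.40294×10⁻⁵ m/K, α₂L₂ = 2.74226×10⁻⁵ m/K → total 5.1452×10⁻⁵ m/K
ΔT = g/(α₁L₁+α₂L₂) = 3.12×10⁻³ / 5.1452×10⁻⁵ = 60.639 K
T = 25.4 + 60.639 = 86.039 °C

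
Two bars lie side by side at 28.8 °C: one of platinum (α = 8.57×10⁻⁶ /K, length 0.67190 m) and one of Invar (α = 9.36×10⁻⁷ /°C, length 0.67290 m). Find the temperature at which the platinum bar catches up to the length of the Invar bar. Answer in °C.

Equal length when α₁L₁ΔT − α₂L₂ΔT = L₂ − L₁ = 1.00×10⁻³ m
α₁L₁ = 5.758183×10⁻⁶, α₂L₂ = 6.298344×10⁻⁷ → Δ(αL) = 5.1283486×10⁻⁶ m/K
ΔT = 1.00×10⁻³ / 5.1283486×10⁻⁶ = 194.995 K, so T = 28.8 + 194.995 = 223.795 °C

T = 223.8 °C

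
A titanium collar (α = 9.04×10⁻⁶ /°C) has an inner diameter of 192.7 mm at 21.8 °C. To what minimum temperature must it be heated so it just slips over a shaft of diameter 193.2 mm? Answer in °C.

Required Δd = 193.2 − 192.7 = 0.5 mm
Δd = αd₀ΔT ⇒ ΔT = Δd/(αd₀) = 0.5 / (9.04×10⁻⁶ × 192.7) = 287.03 K
T_min = 21.8 + 287.03 = 308.83 °C

T = 309 °C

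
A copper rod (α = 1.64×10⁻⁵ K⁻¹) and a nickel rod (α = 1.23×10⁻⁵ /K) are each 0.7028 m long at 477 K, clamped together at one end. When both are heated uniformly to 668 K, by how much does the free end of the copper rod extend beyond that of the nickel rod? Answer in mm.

0.550 mm

ΔT = 191 K
copper: ΔL = 1.64×10⁻⁵ × 0.7028 m × 191 = 2.2015×10⁻³ m = 2.2015 mm
nickel: ΔL = 1.23×10⁻⁵ × 0.7028 m × 191 = 1.6511×10⁻³ m = 1.6511 mm
difference = 2.2015 − 1.6511 = 0.5504 mm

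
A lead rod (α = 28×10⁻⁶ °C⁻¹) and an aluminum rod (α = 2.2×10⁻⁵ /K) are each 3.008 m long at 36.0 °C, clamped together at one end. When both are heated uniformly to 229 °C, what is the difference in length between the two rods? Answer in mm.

ΔT = 193.0 K
lead: ΔL = 28×10⁻⁶ × 3.008 m × 193.0 = 1.6255×10⁻² m = 16.255 mm
aluminum: ΔL = 2.2×10⁻⁵ × 3.008 m × 193.0 = 1.2772×10⁻² m = 12.772 mm
difference = 16.255 − 12.772 = 3.483 mm

3.48 mm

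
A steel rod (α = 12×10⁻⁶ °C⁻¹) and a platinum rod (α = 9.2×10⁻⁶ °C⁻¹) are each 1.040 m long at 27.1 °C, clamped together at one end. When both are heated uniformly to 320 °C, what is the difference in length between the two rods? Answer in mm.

ΔT = 292.9 K
steel: ΔL = 12×10⁻⁶ × 1.040 m × 292.9 = 3.6554×10⁻³ m = 3.6554 mm
platinum: ΔL = 9.2×10⁻⁶ × 1.040 m × 292.9 = 2.8025×10⁻³ m = 2.8025 mm
difference = 3.6554 − 2.8025 = 0.8529 mm

0.853 mm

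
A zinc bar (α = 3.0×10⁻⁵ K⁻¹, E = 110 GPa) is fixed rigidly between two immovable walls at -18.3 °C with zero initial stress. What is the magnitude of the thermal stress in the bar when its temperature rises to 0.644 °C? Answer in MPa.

Fully constrained: the free strain ε = αΔT is blocked, so σ = Eε = EαΔT.
|ΔT| = 18.944 K
σ = 110×10⁹ × 3.0×10⁻⁵ × 18.944 = 6.25×10⁷ Pa

σ = 62.5 MPa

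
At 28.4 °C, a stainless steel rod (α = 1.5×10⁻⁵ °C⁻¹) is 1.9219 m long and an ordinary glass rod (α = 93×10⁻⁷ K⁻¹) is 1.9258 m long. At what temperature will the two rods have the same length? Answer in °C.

Equal length when α₁L₁ΔT − α₂L₂ΔT = L₂ − L₁ = 3.90×10⁻³ m
α₁L₁ = 2.88285×10⁻⁵, α₂L₂ = 1.790994×10⁻⁵ → Δ(αL) = 1.091856×10⁻⁵ m/K
ΔT = 3.90×10⁻³ / 1.091856×10⁻⁵ = 357.190 K, so T = 28.4 + 357.190 = 385.590 °C

T = 385.6 °C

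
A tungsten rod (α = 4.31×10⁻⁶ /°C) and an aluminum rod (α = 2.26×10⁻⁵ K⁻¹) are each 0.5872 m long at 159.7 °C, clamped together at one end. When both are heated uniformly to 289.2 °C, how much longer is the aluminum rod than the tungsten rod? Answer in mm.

ΔT = 129.5 K
tungsten: ΔL = 4.31×10⁻⁶ × 0.5872 m × 129.5 = 3.2774×10⁻⁴ m = 0.32774 mm
aluminum: ΔL = 2.26×10⁻⁵ × 0.5872 m × 129.5 = 1.7186×10⁻³ m = 1.7186 mm
difference = 1.7186 − 0.32774 = 1.39086 mm

1.39 mm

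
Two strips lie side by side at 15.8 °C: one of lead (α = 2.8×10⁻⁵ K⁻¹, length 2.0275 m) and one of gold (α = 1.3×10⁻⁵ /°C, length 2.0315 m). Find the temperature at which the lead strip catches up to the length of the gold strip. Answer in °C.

T = 147.6 °C

Equal length when α₁L₁ΔT − α₂L₂ΔT = L₂ − L₁ = 4.00×10⁻³ m
α₁L₁ = 5.677×10⁻⁵, α₂L₂ = 2.64095×10⁻⁵ → Δ(αL) = 3.03605×10⁻⁵ m/K
ΔT = 4.00×10⁻³ / 3.03605×10⁻⁵ = 131.750 K, so T = 15.8 + 131.750 = 147.550 °C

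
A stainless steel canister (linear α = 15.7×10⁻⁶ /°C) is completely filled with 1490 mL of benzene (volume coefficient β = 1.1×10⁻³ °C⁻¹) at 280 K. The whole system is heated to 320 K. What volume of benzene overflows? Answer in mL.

The canister also expands: β_container ≈ 3α = 4.71×10⁻⁵ /K
Net overflow = V₀(β_liq − 3α_cont)ΔT
β − 3α = 1.10×10⁻³ − 4.71×10⁻⁵ = 1.0529×10⁻³ /K; ΔT = 40 K
ΔV = 1490 × 1.0529×10⁻³ × 40 = 62.8 mL

62.8 mL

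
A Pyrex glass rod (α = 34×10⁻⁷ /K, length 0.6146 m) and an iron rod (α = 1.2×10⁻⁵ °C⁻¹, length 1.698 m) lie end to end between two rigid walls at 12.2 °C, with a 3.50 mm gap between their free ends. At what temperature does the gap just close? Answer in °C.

T = 168 °C

Gap closes when ΔL₁ + ΔL₂ = 3.50 mm = 3.50×10⁻³ m
(α₁L₁ + α₂L₂)ΔT = g
α₁L₁ + α₂L₂ = 34×10⁻⁷×0.6146 + 1.2×10⁻⁵×1.698 = 2.246564×10⁻⁵ m/K
ΔT = 3.50×10⁻³ / 2.246564×10⁻⁵ = 155.79 K
T = 12.2 + 155.79 = 167.99 °C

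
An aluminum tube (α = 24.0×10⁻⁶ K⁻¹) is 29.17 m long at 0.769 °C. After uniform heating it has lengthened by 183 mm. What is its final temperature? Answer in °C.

ΔL = αL₀ΔT ⇒ ΔT = ΔL / (αL₀)
ΔT = 183×10⁻³ m / (24.0×10⁻⁶ × 29.17 m) = 261.399 K
T = 0.769 + 261.399 = 262.168 °C

T = 262 °C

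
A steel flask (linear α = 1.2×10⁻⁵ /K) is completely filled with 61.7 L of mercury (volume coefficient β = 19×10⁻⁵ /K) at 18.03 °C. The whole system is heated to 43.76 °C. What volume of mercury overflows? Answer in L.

0.244 L

The flask also expands: β_container ≈ 3α = 3.6×10⁻⁵ /K
Net overflow = V₀(β_liq − 3α_cont)ΔT
β − 3α = 1.90×10⁻⁴ − 3.6×10⁻⁵ = 1.54×10⁻⁴ /K; ΔT = 25.73 K
ΔV = 61.7 × 1.54×10⁻⁴ × 25.73 = 0.244 L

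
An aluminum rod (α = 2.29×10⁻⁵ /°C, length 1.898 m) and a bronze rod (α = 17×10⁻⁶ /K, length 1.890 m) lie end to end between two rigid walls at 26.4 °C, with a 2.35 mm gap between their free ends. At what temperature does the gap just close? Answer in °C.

T = 57.5 °C

Gap closes when ΔL₁ + ΔL₂ = 2.35 mm = 2.35×10⁻³ m
(α₁L₁ + α₂L₂)ΔT = g
α₁L₁ + α₂L₂ = 2.29×10⁻⁵×1.898 + 17×10⁻⁶×1.890 = 7.55942×10⁻⁵ m/K
ΔT = 2.35×10⁻³ / 7.55942×10⁻⁵ = 31.087 K
T = 26.4 + 31.087 = 57.487 °C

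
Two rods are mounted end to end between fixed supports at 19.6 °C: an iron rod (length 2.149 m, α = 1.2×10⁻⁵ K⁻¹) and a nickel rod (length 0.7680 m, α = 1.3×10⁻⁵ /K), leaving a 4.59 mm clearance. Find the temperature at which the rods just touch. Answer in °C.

T = 148 °C

α₁L₁ = 2.5788×10⁻⁵ m/K, α₂L₂ = 9.984×10⁻⁶ m/K → total 3.5772×10⁻⁵ m/K
ΔT = g/(α₁L₁+α₂L₂) = 4.59×10⁻³ / 3.5772×10⁻⁵ = 128.31 K
T = 19.6 + 128.31 = 147.91 °C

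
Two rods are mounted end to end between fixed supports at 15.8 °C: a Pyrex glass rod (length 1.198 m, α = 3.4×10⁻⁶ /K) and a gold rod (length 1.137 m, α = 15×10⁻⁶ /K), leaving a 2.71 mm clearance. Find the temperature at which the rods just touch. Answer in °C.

T = 144 °C

α₁L₁ = 4.0732×10⁻⁶ m/K, α₂L₂ = 1.7055×10⁻⁵ m/K → total 2.11282×10⁻⁵ m/K
ΔT = g/(α₁L₁+α₂L₂) = 2.71×10⁻³ / 2.11282×10⁻⁵ = 128.26 K
T = 15.8 + 128.26 = 144.06 °C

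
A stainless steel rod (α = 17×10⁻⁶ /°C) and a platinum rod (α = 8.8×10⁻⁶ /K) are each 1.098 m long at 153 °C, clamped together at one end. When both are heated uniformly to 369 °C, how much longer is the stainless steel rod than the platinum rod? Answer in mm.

1.94 mm

ΔT = 216 K
stainless steel: ΔL = 17×10⁻⁶ × 1.098 m × 216 = 4.0319×10⁻³ m = 4.0319 mm
platinum: ΔL = 8.8×10⁻⁶ × 1.098 m × 216 = 2.0871×10⁻³ m = 2.0871 mm
difference = 4.0319 − 2.0871 = 1.9448 mm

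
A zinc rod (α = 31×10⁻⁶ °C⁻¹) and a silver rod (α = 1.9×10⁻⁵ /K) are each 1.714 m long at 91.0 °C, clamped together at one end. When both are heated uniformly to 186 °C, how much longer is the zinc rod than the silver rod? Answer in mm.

1.95 mm

ΔT = 95.0 K
zinc: ΔL = 31×10⁻⁶ × 1.714 m × 95.0 = 5.0477×10⁻³ m = 5.0477 mm
silver: ΔL = 1.9×10⁻⁵ × 1.714 m × 95.0 = 3.0938×10⁻³ m = 3.0938 mm
difference = 5.0477 − 3.0938 = 1.9539 mm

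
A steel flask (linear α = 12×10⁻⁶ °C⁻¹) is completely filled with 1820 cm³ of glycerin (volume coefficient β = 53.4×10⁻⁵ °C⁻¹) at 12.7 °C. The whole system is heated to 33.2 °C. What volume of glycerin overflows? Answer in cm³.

The flask also expands: β_container ≈ 3α = 3.6×10⁻⁵ /K
Net overflow = V₀(β_liq − 3α_cont)ΔT
β − 3α = 5.34×10⁻⁴ − 3.6×10⁻⁵ = 4.98×10⁻⁴ /K; ΔT = 20.5 K
ΔV = 1820 × 4.98×10⁻⁴ × 20.5 = 18.6 cm³

18.6 cm³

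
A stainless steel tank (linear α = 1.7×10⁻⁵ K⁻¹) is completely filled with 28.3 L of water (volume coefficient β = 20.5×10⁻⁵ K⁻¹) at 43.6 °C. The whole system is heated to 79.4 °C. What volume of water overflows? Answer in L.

The tank also expands: β_container ≈ 3α = 5.1×10⁻⁵ /K
Net overflow = V₀(β_liq − 3α_cont)ΔT
β − 3α = 2.05×10⁻⁴ − 5.1×10⁻⁵ = 1.54×10⁻⁴ /K; ΔT = 35.8 K
ΔV = 28.3 × 1.54×10⁻⁴ × 35.8 = 0.156 L

0.156 L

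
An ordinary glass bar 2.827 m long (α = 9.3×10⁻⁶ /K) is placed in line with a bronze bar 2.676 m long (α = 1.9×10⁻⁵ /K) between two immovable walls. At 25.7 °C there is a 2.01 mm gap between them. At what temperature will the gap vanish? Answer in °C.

T = 51.8 °C

α₁L₁ = 2.62911×10⁻⁵ m/K, α₂L₂ = 5.0844×10⁻⁵ m/K → total 7.71351×10⁻⁵ m/K
ΔT = g/(α₁L₁+α₂L₂) = 2.01×10⁻³ / 7.71351×10⁻⁵ = 26.058 K
T = 25.7 + 26.058 = 51.758 °C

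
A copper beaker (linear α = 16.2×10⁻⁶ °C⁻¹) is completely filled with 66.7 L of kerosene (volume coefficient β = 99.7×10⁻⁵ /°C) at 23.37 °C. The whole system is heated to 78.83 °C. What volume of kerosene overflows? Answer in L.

3.51 L

The beaker also expands: β_container ≈ 3α = 4.86×10⁻⁵ /K
Net overflow = V₀(β_liq − 3α_cont)ΔT
β − 3α = 9.97×10⁻⁴ − 4.86×10⁻⁵ = 9.484×10⁻⁴ /K; ΔT = 55.46 K
ΔV = 66.7 × 9.484×10⁻⁴ × 55.46 = 3.51 L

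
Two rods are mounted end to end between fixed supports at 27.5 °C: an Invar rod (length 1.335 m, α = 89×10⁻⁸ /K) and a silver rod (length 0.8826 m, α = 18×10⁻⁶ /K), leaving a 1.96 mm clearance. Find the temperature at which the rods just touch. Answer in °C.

Gap closes when ΔL₁ + ΔL₂ = 1.96 mm = 1.96×10⁻³ m
(α₁L₁ + α₂L₂)ΔT = g
α₁L₁ + α₂L₂ = 89×10⁻⁸×1.335 + 18×10⁻⁶×0.8826 = 1.707495×10⁻⁵ m/K
ΔT = 1.96×10⁻³ / 1.707495×10⁻⁵ = 114.79 K
T = 27.5 + 114.79 = 142.29 °C

T = 142 °C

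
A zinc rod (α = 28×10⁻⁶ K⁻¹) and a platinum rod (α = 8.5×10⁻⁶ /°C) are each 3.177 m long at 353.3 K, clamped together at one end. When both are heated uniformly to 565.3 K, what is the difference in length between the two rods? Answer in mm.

ΔT = 212.0 K
zinc: ΔL = 28×10⁻⁶ × 3.177 m × 212.0 = 1.8859×10⁻² m = 18.859 mm
platinum: ΔL = 8.5×10⁻⁶ × 3.177 m × 212.0 = 5.7250×10⁻³ m = 5.7250 mm
difference = 18.859 − 5.7250 = 13.134 mm

13.1 mm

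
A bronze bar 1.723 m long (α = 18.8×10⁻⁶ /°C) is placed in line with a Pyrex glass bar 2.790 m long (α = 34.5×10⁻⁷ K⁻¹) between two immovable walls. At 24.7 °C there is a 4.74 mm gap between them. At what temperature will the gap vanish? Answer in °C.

T = 138 °C

α₁L₁ = 3.23924×10⁻⁵ m/K, α₂L₂ = 9.6255×10⁻⁶ m/K → total 4.20179×10⁻⁵ m/K
ΔT = g/(α₁L₁+α₂L₂) = 4.74×10⁻³ / 4.20179×10⁻⁵ = 112.81 K
T = 24.7 + 112.81 = 137.51 °C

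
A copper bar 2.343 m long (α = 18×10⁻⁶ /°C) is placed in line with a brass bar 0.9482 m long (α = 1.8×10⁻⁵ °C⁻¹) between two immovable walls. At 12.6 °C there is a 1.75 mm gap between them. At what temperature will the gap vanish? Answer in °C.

T = 42.1 °C

Gap closes when ΔL₁ + ΔL₂ = 1.75 mm = 1.75×10⁻³ m
(α₁L₁ + α₂L₂)ΔT = g
α₁L₁ + α₂L₂ = 18×10⁻⁶×2.343 + 1.8×10⁻⁵×0.9482 = 5.92416×10⁻⁵ m/K
ΔT = 1.75×10⁻³ / 5.92416×10⁻⁵ = 29.540 K
T = 12.6 + 29.540 = 42.140 °C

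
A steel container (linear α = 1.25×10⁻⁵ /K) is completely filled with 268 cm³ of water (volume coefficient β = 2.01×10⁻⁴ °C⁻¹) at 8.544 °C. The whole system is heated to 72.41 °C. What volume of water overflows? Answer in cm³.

2.80 cm³

The container also expands: β_container ≈ 3α = 3.75×10⁻⁵ /K
Net overflow = V₀(β_liq − 3α_cont)ΔT
β − 3α = 2.01×10⁻⁴ − 3.75×10⁻⁵ = 1.635×10⁻⁴ /K; ΔT = 63.866 K
ΔV = 268 × 1.635×10⁻⁴ × 63.866 = 2.80 cm³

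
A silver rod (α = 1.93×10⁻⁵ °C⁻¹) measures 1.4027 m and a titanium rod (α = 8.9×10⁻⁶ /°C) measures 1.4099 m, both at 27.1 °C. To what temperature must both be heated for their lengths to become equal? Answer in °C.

T = 522.8 °C

L₁(1 + α₁ΔT) = L₂(1 + α₂ΔT) ⇒ ΔT = (L₂ − L₁)/(α₁L₁ − α₂L₂)
L₂ − L₁ = 1.4099 − 1.4027 = 7.20×10⁻³ m
α₁L₁ − α₂L₂ = 1.93×10⁻⁵×1.4027 − 8.9×10⁻⁶×1.4099 = 1.4524×10⁻⁵ m/K
ΔT = 7.20×10⁻³ / 1.4524×10⁻⁵ = 495.731 K
T = 27.1 + 495.731 = 522.831 °C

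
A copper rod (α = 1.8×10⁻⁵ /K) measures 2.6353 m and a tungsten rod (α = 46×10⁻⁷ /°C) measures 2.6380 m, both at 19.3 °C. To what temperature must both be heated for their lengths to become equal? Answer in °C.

L₁(1 + α₁ΔT) = L₂(1 + α₂ΔT) ⇒ ΔT = (L₂ − L₁)/(α₁L₁ − α₂L₂)
L₂ − L₁ = 2.6380 − 2.6353 = 2.70×10⁻³ m
α₁L₁ − α₂L₂ = 1.8×10⁻⁵×2.6353 − 46×10⁻⁷×2.6380 = 3.53006×10⁻⁵ m/K
ΔT = 2.70×10⁻³ / 3.53006×10⁻⁵ = 76.4860 K
T = 19.3 + 76.4860 = 95.7860 °C

T = 95.79 °C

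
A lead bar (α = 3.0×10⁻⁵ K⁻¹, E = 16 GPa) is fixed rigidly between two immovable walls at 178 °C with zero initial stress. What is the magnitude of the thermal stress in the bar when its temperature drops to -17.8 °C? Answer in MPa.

Fully constrained: the free strain ε = αΔT is blocked, so σ = Eε = EαΔT.
|ΔT| = 195.8 K
σ = 16.0×10⁹ × 3.0×10⁻⁵ × 195.8 = 9.40×10⁷ Pa

σ = 94.0 MPa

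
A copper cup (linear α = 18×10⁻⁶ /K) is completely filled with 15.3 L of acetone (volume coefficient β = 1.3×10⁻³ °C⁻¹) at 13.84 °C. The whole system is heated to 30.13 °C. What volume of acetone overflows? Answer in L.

0.311 L

The cup also expands: β_container ≈ 3α = 5.4×10⁻⁵ /K
Net overflow = V₀(β_liq − 3α_cont)ΔT
β − 3α = 1.30×10⁻³ − 5.4×10⁻⁵ = 1.246×10⁻³ /K; ΔT = 16.29 K
ΔV = 15.3 × 1.246×10⁻³ × 16.29 = 0.311 L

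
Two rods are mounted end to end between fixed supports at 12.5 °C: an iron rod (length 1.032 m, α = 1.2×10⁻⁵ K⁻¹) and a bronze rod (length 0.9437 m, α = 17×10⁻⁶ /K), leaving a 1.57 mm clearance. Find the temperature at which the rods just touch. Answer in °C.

α₁L₁ = 1.2384×10⁻⁵ m/K, α₂L₂ = 1.60429×10⁻⁵ m/K → total 2.84269×10⁻⁵ m/K
ΔT = g/(α₁L₁+α₂L₂) = 1.57×10⁻³ / 2.84269×10⁻⁵ = 55.229 K
T = 12.5 + 55.229 = 67.729 °C

T = 67.7 °C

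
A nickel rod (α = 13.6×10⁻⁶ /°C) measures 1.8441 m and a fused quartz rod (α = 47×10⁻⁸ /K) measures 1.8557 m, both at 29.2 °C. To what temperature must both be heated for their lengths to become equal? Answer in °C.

L₁(1 + α₁ΔT) = L₂(1 + α₂ΔT) ⇒ ΔT = (L₂ − L₁)/(α₁L₁ − α₂L₂)
L₂ − L₁ = 1.8557 − 1.8441 = 1.16×10⁻² m
α₁L₁ − α₂L₂ = 13.6×10⁻⁶×1.8441 − 47×10⁻⁸×1.8557 = 2.4207581×10⁻⁵ m/K
ΔT = 1.16×10⁻² / 2.4207581×10⁻⁵ = 479.189 K
T = 29.2 + 479.189 = 508.389 °C

T = 508.4 °C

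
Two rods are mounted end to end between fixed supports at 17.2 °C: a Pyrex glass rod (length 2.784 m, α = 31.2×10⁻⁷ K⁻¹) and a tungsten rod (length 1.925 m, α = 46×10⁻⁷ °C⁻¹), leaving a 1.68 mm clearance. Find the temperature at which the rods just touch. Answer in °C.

α₁L₁ = 8.68608×10⁻⁶ m/K, α₂L₂ = 8.855×10⁻⁶ m/K → total 1.754108×10⁻⁵ m/K
ΔT = g/(α₁L₁+α₂L₂) = 1.68×10⁻³ / 1.754108×10⁻⁵ = 95.78 K
T = 17.2 + 95.78 = 112.98 °C

T = 113 °C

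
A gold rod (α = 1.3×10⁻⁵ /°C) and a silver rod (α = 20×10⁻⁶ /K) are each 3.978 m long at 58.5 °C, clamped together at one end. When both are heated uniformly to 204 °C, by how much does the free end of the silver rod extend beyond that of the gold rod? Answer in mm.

ΔT = 145.5 K
gold: ΔL = 1.3×10⁻⁵ × 3.978 m × 145.5 = 7.5244×10⁻³ m = 7.5244 mm
silver: ΔL = 20×10⁻⁶ × 3.978 m × 145.5 = 1.1576×10⁻² m = 11.576 mm
difference = 11.576 − 7.5244 = 4.0516 mm

4.05 mm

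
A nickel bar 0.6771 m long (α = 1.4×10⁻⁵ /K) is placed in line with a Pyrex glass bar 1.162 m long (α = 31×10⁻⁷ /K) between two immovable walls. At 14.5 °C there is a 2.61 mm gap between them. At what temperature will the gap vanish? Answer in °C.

T = 214 °C

Gap closes when ΔL₁ + ΔL₂ = 2.61 mm = 2.61×10⁻³ m
(α₁L₁ + α₂L₂)ΔT = g
α₁L₁ + α₂L₂ = 1.4×10⁻⁵×0.6771 + 31×10⁻⁷×1.162 = 1.30816×10⁻⁵ m/K
ΔT = 2.61×10⁻³ / 1.30816×10⁻⁵ = 199.52 K
T = 14.5 + 199.52 = 214.02 °C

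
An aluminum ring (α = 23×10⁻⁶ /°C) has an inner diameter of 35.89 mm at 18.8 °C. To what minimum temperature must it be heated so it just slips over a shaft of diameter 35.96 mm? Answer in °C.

Required Δd = 35.96 − 35.89 = 0.07 mm
Δd = αd₀ΔT ⇒ ΔT = Δd/(αd₀) = 0.07 / (23×10⁻⁶ × 35.89) = 84.80 K
T_min = 18.8 + 84.80 = 103.60 °C

T = 104 °C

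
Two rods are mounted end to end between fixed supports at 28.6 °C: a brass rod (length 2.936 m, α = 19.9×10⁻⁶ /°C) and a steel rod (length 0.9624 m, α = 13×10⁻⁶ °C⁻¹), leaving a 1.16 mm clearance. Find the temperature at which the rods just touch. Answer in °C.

T = 45.0 °C

α₁L₁ = 5.84264×10⁻⁵ m/K, α₂L₂ = 1.25112×10⁻⁵ m/K → total 7.09376×10⁻⁵ m/K
ΔT = g/(α₁L₁+α₂L₂) = 1.16×10⁻³ / 7.09376×10⁻⁵ = 16.352 K
T = 28.6 + 16.352 = 44.952 °C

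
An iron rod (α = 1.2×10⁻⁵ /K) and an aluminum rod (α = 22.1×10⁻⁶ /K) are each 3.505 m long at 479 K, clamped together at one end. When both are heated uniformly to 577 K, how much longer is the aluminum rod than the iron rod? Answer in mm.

3.47 mm

ΔT = 98 K
iron: ΔL = 1.2×10⁻⁵ × 3.505 m × 98 = 4.1219×10⁻³ m = 4.1219 mm
aluminum: ΔL = 22.1×10⁻⁶ × 3.505 m × 98 = 7.5911×10⁻³ m = 7.5911 mm
difference = 7.5911 − 4.1219 = 3.4692 mm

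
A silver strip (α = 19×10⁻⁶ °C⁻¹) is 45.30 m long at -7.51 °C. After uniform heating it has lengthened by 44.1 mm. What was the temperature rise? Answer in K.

ΔL = αL₀ΔT ⇒ ΔT = ΔL / (αL₀)
ΔT = 44.1×10⁻³ m / (19×10⁻⁶ × 45.30 m) = 51.237 K

ΔT = 51.2 K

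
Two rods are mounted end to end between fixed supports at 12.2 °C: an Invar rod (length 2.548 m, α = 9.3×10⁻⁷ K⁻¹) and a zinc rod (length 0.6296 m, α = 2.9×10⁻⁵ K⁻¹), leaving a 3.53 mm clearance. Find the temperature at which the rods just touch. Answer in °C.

α₁L₁ = 2.36964×10⁻⁶ m/K, α₂L₂ = 1.82584×10⁻⁵ m/K → total 2.062804×10⁻⁵ m/K
ΔT = g/(α₁L₁+α₂L₂) = 3.53×10⁻³ / 2.062804×10⁻⁵ = 171.13 K
T = 12.2 + 171.13 = 183.33 °C

T = 183 °C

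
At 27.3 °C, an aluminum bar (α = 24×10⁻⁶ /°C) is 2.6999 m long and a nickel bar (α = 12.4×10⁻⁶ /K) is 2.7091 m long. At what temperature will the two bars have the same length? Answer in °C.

L₁(1 + α₁ΔT) = L₂(1 + α₂ΔT) ⇒ ΔT = (L₂ − L₁)/(α₁L₁ − α₂L₂)
L₂ − L₁ = 2.7091 − 2.6999 = 9.20×10⁻³ m
α₁L₁ − α₂L₂ = 24×10⁻⁶×2.6999 − 12.4×10⁻⁶×2.7091 = 3.120476×10⁻⁵ m/K
ΔT = 9.20×10⁻³ / 3.120476×10⁻⁵ = 294.827 K
T = 27.3 + 294.827 = 322.127 °C

T = 322.1 °C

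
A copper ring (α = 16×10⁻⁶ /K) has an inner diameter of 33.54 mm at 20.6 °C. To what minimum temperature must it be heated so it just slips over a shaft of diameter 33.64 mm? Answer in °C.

T = 207 °C

Required Δd = 33.64 − 33.54 = 0.10 mm
Δd = αd₀ΔT ⇒ ΔT = Δd/(αd₀) = 0.10 / (16×10⁻⁶ × 33.54) = 186.34 K
T_min = 20.6 + 186.34 = 206.94 °C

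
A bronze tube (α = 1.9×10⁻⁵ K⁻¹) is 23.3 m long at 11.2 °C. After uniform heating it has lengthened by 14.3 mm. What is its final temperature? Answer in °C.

ΔL = αL₀ΔT ⇒ ΔT = ΔL / (αL₀)
ΔT = 14.3×10⁻³ m / (1.9×10⁻⁵ × 23.3 m) = 32.302 K
T = 11.2 + 32.302 = 43.502 °C

T = 43.5 °C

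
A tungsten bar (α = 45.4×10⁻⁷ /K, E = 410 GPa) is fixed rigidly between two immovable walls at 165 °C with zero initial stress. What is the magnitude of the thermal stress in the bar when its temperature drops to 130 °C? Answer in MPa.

Fully constrained: the free strain ε = αΔT is blocked, so σ = Eε = EαΔT.
|ΔT| = 35 K
σ = 410×10⁹ × 45.4×10⁻⁷ × 35 = 6.51×10⁷ Pa

σ = 65.1 MPa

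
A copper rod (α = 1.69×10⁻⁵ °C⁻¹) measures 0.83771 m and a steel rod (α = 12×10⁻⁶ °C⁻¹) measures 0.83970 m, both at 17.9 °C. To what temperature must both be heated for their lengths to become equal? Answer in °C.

T = 505.5 °C

Equal length when α₁L₁ΔT − α₂L₂ΔT = L₂ − L₁ = 1.99×10⁻³ m
α₁L₁ = 1.4157299×10⁻⁵, α₂L₂ = 1.00764×10⁻⁵ → Δ(αL) = 4.080899×10⁻⁶ m/K
ΔT = 1.99×10⁻³ / 4.080899×10⁻⁶ = 487.638 K, so T = 17.9 + 487.638 = 505.538 °C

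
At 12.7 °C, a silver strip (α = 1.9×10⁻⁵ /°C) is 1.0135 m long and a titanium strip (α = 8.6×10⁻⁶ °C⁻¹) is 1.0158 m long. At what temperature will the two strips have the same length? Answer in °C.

T = 231.3 °C

L₁(1 + α₁ΔT) = L₂(1 + α₂ΔT) ⇒ ΔT = (L₂ − L₁)/(α₁L₁ − α₂L₂)
L₂ − L₁ = 1.0158 − 1.0135 = 2.30×10⁻³ m
α₁L₁ − α₂L₂ = 1.9×10⁻⁵×1.0135 − 8.6×10⁻⁶×1.0158 = 1.052062×10⁻⁵ m/K
ΔT = 2.30×10⁻³ / 1.052062×10⁻⁵ = 218.618 K
T = 12.7 + 218.618 = 231.318 °C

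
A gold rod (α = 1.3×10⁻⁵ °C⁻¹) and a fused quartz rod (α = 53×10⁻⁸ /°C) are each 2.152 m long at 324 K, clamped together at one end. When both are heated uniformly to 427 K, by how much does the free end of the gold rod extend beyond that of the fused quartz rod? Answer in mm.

2.76 mm

ΔT = 103 K
gold: ΔL = 1.3×10⁻⁵ × 2.152 m × 103 = 2.8815×10⁻³ m = 2.8815 mm
fused quartz: ΔL = 53×10⁻⁸ × 2.152 m × 103 = 1.1748×10⁻⁴ m = 0.11748 mm
difference = 2.8815 − 0.11748 = 2.76402 mm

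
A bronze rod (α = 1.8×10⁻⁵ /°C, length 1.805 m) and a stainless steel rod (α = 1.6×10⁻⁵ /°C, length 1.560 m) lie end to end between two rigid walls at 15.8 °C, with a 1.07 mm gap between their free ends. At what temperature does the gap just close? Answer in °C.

T = 34.4 °C

α₁L₁ = 3.249×10⁻⁵ m/K, α₂L₂ = 2.496×10⁻⁵ m/K → total 5.745×10⁻⁵ m/K
ΔT = g/(α₁L₁+α₂L₂) = 1.07×10⁻³ / 5.745×10⁻⁵ = 18.625 K
T = 15.8 + 18.625 = 34.425 °C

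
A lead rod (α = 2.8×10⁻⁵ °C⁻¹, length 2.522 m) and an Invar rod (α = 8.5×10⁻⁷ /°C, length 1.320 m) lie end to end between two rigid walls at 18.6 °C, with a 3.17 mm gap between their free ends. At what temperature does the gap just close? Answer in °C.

α₁L₁ = 7.0616×10⁻⁵ m/K, α₂L₂ = 1.122×10⁻⁶ m/K → total 7.1738×10⁻⁵ m/K
ΔT = g/(α₁L₁+α₂L₂) = 3.17×10⁻³ / 7.1738×10⁻⁵ = 44.189 K
T = 18.6 + 44.189 = 62.789 °C

T = 62.8 °C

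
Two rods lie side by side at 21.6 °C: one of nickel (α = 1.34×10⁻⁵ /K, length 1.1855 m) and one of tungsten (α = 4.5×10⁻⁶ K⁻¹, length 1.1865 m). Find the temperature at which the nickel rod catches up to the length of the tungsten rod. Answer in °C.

T = 116.4 °C

L₁(1 + α₁ΔT) = L₂(1 + α₂ΔT) ⇒ ΔT = (L₂ − L₁)/(α₁L₁ − α₂L₂)
L₂ − L₁ = 1.1865 − 1.1855 = 1.00×10⁻³ m
α₁L₁ − α₂L₂ = 1.34×10⁻⁵×1.1855 − 4.5×10⁻⁶×1.1865 = 1.054645×10⁻⁵ m/K
ΔT = 1.00×10⁻³ / 1.054645×10⁻⁵ = 94.819 K
T = 21.6 + 94.819 = 116.419 °C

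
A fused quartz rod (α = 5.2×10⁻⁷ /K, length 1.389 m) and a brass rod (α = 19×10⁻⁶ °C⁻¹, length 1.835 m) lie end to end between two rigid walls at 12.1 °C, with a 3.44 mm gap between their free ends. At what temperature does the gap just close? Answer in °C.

Gap closes when ΔL₁ + ΔL₂ = 3.44 mm = 3.44×10⁻³ m
(α₁L₁ + α₂L₂)ΔT = g
α₁L₁ + α₂L₂ = 5.2×10⁻⁷×1.389 + 19×10⁻⁶×1.835 = 3.558728×10⁻⁵ m/K
ΔT = 3.44×10⁻³ / 3.558728×10⁻⁵ = 96.66 K
T = 12.1 + 96.66 = 108.76 °C

T = 109 °C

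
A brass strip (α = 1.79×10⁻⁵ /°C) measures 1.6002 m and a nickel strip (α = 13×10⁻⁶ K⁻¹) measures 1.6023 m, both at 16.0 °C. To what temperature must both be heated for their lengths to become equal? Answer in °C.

T = 284.8 °C

L₁(1 + α₁ΔT) = L₂(1 + α₂ΔT) ⇒ ΔT = (L₂ − L₁)/(α₁L₁ − α₂L₂)
L₂ − L₁ = 1.6023 − 1.6002 = 2.10×10⁻³ m
α₁L₁ − α₂L₂ = 1.79×10⁻⁵×1.6002 − 13×10⁻⁶×1.6023 = 7.81368×10⁻⁶ m/K
ΔT = 2.10×10⁻³ / 7.81368×10⁻⁶ = 268.759 K
T = 16.0 + 268.759 = 284.759 °C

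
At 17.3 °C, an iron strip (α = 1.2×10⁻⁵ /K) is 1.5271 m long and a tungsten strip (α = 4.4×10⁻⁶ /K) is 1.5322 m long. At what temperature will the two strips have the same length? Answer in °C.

T = 457.6 °C

L₁(1 + α₁ΔT) = L₂(1 + α₂ΔT) ⇒ ΔT = (L₂ − L₁)/(α₁L₁ − α₂L₂)
L₂ − L₁ = 1.5322 − 1.5271 = 5.10×10⁻³ m
α₁L₁ − α₂L₂ = 1.2×10⁻⁵×1.5271 − 4.4×10⁻⁶×1.5322 = 1.158352×10⁻⁵ m/K
ΔT = 5.10×10⁻³ / 1.158352×10⁻⁵ = 440.281 K
T = 17.3 + 440.281 = 457.581 °C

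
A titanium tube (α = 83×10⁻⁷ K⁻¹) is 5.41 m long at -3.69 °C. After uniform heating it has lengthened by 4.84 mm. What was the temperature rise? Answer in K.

ΔL = αL₀ΔT ⇒ ΔT = ΔL / (αL₀)
ΔT = 4.84×10⁻³ m / (83×10⁻⁷ × 5.41 m) = 107.79 K

ΔT = 108 K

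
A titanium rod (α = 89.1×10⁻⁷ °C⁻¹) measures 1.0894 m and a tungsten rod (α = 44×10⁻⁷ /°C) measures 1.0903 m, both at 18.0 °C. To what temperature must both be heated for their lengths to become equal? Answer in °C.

Equal length when α₁L₁ΔT − α₂L₂ΔT = L₂ − L₁ = 9.00×10⁻⁴ m
α₁L₁ = 9.706554×10⁻⁶, α₂L₂ = 4.79732×10⁻⁶ → Δ(αL) = 4.909234×10⁻⁶ m/K
ΔT = 9.00×10⁻⁴ / 4.909234×10⁻⁶ = 183.328 K, so T = 18.0 + 183.328 = 201.328 °C

T = 201.3 °C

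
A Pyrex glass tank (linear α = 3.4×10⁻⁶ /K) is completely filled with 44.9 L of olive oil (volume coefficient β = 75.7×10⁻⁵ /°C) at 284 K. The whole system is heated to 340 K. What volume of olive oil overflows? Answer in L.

The tank also expands: β_container ≈ 3α = 1.02×10⁻⁵ /K
Net overflow = V₀(β_liq − 3α_cont)ΔT
β − 3α = 7.57×10⁻⁴ − 1.02×10⁻⁵ = 7.468×10⁻⁴ /K; ΔT = 56 K
ΔV = 44.9 × 7.468×10⁻⁴ × 56 = 1.88 L

1.88 L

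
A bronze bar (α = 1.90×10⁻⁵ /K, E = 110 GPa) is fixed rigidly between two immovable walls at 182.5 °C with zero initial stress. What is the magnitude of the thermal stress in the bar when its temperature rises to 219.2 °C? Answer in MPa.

Fully constrained: the free strain ε = αΔT is blocked, so σ = Eε = EαΔT.
|ΔT| = 36.7 K
σ = 110×10⁹ × 1.90×10⁻⁵ × 36.7 = 7.67×10⁷ Pa

σ = 76.7 MPa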